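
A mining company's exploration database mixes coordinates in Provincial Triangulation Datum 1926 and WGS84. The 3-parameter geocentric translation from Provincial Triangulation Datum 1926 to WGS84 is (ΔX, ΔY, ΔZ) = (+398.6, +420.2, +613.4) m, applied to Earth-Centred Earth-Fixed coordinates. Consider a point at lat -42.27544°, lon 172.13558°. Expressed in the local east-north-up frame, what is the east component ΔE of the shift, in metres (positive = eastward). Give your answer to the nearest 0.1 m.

ΔE = -470.8 m

The local east axis at (φ, λ) is (−sin λ, cos λ, 0), so ΔE = −sin(172.13558°)·398.6 + cos(172.13558°)·420.2 = -470.79 m.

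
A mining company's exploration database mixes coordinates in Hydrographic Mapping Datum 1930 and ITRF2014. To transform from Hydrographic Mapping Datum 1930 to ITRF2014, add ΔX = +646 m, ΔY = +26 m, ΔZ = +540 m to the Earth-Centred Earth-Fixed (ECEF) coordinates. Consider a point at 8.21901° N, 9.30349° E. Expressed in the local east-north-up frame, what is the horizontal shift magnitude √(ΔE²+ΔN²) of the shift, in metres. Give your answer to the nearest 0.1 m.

449.7 m

The local east axis at (φ, λ) is (−sin λ, cos λ, 0), so ΔE = −sin(9.30349°)·646 + cos(9.30349°)·26 = -78.78 m.
The local north axis is (−sin φ cos λ, −sin φ sin λ, cos φ), giving ΔN = -91.136 − 0.601 + 534.454 = 442.72 m.
Horizontal magnitude = √(ΔE² + ΔN²) = √((-78.78)² + 442.72²) = 449.67 m.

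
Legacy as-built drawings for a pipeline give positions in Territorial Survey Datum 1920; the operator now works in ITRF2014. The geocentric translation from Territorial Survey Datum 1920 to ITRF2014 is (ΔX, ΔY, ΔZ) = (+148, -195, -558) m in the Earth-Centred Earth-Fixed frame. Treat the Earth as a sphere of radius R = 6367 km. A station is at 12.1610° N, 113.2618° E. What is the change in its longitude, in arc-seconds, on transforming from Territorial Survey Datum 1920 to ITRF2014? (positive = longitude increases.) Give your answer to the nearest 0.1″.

Δλ = -2.0″

sin φ = 0.210659, cos φ = 0.977560, sin λ = 0.918710, cos λ = -0.394933.
East component: ΔE = −sin λ·ΔX + cos λ·ΔY = −(0.918710)(148) + (-0.394933)(-195) = -58.96 m.
1° of latitude spans πR/180 = 111125 m; at latitude φ, 1° of longitude spans that × cos φ = 108631.4 m, so Δλ = -58.96 / 108631.4 × 3600 = -1.954″.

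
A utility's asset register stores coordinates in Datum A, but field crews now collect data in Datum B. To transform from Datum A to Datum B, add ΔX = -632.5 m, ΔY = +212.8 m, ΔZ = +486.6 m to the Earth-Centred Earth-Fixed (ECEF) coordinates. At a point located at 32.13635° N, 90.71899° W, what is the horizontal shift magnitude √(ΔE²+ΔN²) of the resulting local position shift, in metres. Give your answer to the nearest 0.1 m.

821.5 m

The local east axis at (φ, λ) is (−sin λ, cos λ, 0), so ΔE = −sin(-90.71899°)·(-632.5) + cos(-90.71899°)·212.8 = -635.12 m.
The local north axis is (−sin φ cos λ, −sin φ sin λ, cos φ), giving ΔN = -4.222 + 113.187 + 412.045 = 521.01 m.
Horizontal magnitude = √(ΔE² + ΔN²) = √((-635.12)² + 521.01²) = 821.48 m.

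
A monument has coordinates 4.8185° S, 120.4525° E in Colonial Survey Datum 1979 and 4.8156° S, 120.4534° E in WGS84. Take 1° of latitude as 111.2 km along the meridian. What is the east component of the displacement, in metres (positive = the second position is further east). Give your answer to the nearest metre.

ΔE = 100 m

Δφ = -4.8156° − -4.8185° = +0.0029°; Δλ = 120.4534° − 120.4525° = +0.0009°.
ΔN = Δφ × 111200 = 322.5 m; ΔE = Δλ × 111200 × cos(-4.8185°) = +0.0009 × 111200 × 0.996466 = 99.7 m.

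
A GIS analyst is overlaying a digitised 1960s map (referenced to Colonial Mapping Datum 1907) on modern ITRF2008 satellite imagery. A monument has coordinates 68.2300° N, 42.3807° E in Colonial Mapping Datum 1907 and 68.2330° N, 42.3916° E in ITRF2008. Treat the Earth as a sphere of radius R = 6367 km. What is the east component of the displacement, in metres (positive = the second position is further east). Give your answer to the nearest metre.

ΔE = 449 m

Δφ = 68.2330° − 68.2300° = +0.0030°; Δλ = 42.3916° − 42.3807° = +0.0109°.
1° along a meridian = πR/180 = 111125 m.
ΔN = Δφ × 111125 = 333.4 m; ΔE = Δλ × 111125 × cos(68.2300°) = +0.0109 × 111125 × 0.370882 = 449.2 m.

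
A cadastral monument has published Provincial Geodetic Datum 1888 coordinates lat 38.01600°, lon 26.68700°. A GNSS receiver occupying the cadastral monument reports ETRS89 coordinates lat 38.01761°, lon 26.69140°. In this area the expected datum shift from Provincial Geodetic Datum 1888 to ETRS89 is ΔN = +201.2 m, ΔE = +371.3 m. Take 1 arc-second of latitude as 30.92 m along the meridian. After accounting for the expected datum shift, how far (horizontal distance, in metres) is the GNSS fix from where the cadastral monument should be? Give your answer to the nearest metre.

26 m

Observed coordinate differences: Δφ = +0.00161°, Δλ = +0.00440°.
Converting to metres (1° lat = 111312 m, cos φ = 0.787839): observed ΔN = 179.2 m, observed ΔE = 385.9 m.
Subtracting the expected shift leaves a residual of 179.2 − (201.2) = -22.0 m north and 385.9 − (371.3) = 14.6 m east.
Residual distance = √((-22.0)² + 14.6²) = 26.4 m.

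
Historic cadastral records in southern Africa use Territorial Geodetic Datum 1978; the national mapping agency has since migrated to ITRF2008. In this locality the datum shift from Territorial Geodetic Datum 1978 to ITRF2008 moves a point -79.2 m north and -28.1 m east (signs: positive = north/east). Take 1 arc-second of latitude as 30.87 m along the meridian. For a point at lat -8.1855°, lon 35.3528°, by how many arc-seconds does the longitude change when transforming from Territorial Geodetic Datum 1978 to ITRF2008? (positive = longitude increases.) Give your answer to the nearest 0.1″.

At latitude -8.1855°, cos φ = 0.989812.
1″ of longitude at this latitude = 30.87 × cos φ = 30.5555 m, so Δλ = -28.1 / 30.5555 = -0.920″.

Δλ = -0.9″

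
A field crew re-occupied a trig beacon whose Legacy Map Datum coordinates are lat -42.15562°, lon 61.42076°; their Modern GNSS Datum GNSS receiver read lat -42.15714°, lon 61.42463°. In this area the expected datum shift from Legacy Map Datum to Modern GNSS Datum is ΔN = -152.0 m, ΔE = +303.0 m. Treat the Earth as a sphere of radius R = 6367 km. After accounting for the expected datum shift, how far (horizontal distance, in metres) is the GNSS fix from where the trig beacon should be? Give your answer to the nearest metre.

23 m

Observed coordinate differences: Δφ = -0.00152°, Δλ = +0.00387°.
Converting to metres (1° lat = 111125 m, cos φ = 0.741325): observed ΔN = -168.9 m, observed ΔE = 318.8 m.
Subtracting the expected shift leaves a residual of -168.9 − (-152.0) = -16.9 m north and 318.8 − (303.0) = 15.8 m east.
Residual distance = √((-16.9)² + 15.8²) = 23.1 m.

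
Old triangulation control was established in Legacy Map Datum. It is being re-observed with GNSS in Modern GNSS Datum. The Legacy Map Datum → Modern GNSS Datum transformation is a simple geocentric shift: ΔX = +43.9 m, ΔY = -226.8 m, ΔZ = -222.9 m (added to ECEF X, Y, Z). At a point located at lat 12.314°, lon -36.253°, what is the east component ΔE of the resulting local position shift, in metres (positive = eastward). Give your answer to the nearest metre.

ΔE = -157 m

At φ = 12.314°, λ = -36.253°: sin φ = 0.213269, cos φ = 0.976993, sin λ = -0.591352, cos λ = 0.806414.
ΔE = −sin λ·ΔX + cos λ·ΔY = −(-0.591352)·(43.9) + (0.806414)·(-226.8) = -156.93 m.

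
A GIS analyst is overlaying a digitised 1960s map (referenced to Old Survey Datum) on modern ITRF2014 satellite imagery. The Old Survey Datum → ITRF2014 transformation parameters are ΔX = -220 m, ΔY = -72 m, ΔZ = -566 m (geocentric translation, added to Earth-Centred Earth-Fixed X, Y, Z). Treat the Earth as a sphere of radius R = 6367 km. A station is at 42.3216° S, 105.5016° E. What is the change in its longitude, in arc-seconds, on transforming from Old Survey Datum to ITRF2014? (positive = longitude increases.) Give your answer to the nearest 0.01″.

sin φ = -0.673291, cos φ = 0.739377, sin λ = 0.963623, cos λ = -0.267265.
East component: ΔE = −sin λ·ΔX + cos λ·ΔY = −(0.963623)(-220) + (-0.267265)(-72) = 231.24 m.
1° of latitude spans πR/180 = 111125 m; at latitude φ, 1° of longitude spans that × cos φ = 82163.4 m, so Δλ = 231.24 / 82163.4 × 3600 = 10.132″.

Δλ = 10.13″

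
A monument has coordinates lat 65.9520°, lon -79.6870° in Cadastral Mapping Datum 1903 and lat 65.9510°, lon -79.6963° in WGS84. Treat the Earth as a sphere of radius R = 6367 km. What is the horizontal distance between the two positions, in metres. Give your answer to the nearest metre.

Δφ = 65.9510° − 65.9520° = -0.0010°; Δλ = -79.6963° − -79.6870° = -0.0093°.
1° along a meridian = πR/180 = 111125 m.
ΔN = Δφ × 111125 = -111.1 m; ΔE = Δλ × 111125 × cos(65.9520°) = -0.0093 × 111125 × 0.407502 = -421.1 m.
Distance = √(ΔE² + ΔN²) = √((-421.1)² + (-111.1)²) = 435.6 m.

436 m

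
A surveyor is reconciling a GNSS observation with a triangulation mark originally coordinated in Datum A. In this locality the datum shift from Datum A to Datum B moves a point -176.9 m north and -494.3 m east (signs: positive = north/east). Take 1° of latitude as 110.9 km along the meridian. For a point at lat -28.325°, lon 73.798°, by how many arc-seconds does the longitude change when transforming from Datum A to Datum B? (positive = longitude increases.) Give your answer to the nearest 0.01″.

At latitude -28.325°, cos φ = 0.880270.
1° of longitude at this latitude = 110.9 × cos φ = 97.62 km, so Δλ = -494.3 / 97622.0 = -0.0050634° = -18.228″.

Δλ = -18.23″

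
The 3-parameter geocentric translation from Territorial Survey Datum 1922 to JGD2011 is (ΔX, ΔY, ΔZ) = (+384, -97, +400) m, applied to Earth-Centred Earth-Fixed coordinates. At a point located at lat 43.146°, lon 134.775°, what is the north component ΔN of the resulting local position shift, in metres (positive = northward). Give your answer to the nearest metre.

ΔN = 524 m

The local north axis is (−sin φ cos λ, −sin φ sin λ, cos φ), giving ΔN = 184.957 + 47.089 + 291.845 = 523.89 m.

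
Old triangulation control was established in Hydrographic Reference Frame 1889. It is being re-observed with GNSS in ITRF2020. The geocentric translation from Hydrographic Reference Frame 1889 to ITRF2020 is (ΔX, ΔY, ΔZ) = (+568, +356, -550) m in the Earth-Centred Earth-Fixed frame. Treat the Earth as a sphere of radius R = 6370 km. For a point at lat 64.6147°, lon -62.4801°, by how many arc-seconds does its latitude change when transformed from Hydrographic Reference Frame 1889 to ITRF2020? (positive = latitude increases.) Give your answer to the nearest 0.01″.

Δφ = -6.08″

sin φ = 0.903445, cos φ = 0.428703, sin λ = -0.886850, cos λ = 0.462057.
North component: ΔN = −sin φ cos λ·ΔX − sin φ sin λ·ΔY + cos φ·ΔZ = −(0.903445)(0.462057)(568) − (0.903445)(-0.886850)(356) + (0.428703)(-550) = -187.66 m.
1° of latitude spans πR/180 = 111177 m, so Δφ = -187.66 / 111177 × 3600 = -6.077″.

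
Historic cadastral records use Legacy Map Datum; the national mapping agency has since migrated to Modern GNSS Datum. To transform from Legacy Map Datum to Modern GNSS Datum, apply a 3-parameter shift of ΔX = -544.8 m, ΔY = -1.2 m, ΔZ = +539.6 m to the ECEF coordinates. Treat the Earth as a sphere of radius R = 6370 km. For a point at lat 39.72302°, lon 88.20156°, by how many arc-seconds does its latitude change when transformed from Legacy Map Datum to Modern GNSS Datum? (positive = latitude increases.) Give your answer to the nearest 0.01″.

Δφ = 13.82″

sin φ = 0.639077, cos φ = 0.769143, sin λ = 0.999507, cos λ = 0.031384.
North component: ΔN = −sin φ cos λ·ΔX − sin φ sin λ·ΔY + cos φ·ΔZ = −(0.639077)(0.031384)(-544.8) − (0.639077)(0.999507)(-1.2) + (0.769143)(539.6) = 426.72 m.
1° of latitude spans πR/180 = 111177 m, so Δφ = 426.72 / 111177 × 3600 = 13.818″.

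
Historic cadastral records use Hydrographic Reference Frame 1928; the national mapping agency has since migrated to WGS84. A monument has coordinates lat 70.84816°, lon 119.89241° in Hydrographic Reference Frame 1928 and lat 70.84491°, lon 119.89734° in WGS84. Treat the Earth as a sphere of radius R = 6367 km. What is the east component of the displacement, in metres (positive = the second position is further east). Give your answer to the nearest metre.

Δφ = 70.84491° − 70.84816° = -0.00325°; Δλ = 119.89734° − 119.89241° = +0.00493°.
1° along a meridian = πR/180 = 111125 m.
ΔN = Δφ × 111125 = -361.2 m; ΔE = Δλ × 111125 × cos(70.84816°) = +0.00493 × 111125 × 0.328073 = 179.7 m.

ΔE = 180 m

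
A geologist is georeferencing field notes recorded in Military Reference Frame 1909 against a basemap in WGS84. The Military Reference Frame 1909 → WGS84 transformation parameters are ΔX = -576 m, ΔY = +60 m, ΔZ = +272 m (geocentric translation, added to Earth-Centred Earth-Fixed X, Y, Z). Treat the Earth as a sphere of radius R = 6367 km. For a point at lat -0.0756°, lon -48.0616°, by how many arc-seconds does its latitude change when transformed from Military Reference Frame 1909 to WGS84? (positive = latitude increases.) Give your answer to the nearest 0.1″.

sin φ = -0.001319, cos φ = 0.999999, sin λ = -0.743864, cos λ = 0.668331.
North component: ΔN = −sin φ cos λ·ΔX − sin φ sin λ·ΔY + cos φ·ΔZ = −(-0.001319)(0.668331)(-576) − (-0.001319)(-0.743864)(60) + (0.999999)(272) = 271.43 m.
1° of latitude spans πR/180 = 111125 m, so Δφ = 271.43 / 111125 × 3600 = 8.793″.

Δφ = 8.8″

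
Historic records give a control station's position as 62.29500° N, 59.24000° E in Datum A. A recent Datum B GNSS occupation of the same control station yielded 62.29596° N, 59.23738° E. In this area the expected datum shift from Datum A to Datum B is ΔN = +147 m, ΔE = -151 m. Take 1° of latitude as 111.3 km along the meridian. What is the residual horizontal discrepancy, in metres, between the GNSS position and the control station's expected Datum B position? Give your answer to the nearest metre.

Observed coordinate differences: Δφ = +0.00096°, Δλ = -0.00262°.
Converting to metres (1° lat = 111300 m, cos φ = 0.464919): observed ΔN = 106.8 m, observed ΔE = -135.6 m.
Subtracting the expected shift leaves a residual of 106.8 − (147) = -40.2 m north and -135.6 − (-151) = 15.4 m east.
Residual distance = √((-40.2)² + 15.4²) = 43.0 m.

43 m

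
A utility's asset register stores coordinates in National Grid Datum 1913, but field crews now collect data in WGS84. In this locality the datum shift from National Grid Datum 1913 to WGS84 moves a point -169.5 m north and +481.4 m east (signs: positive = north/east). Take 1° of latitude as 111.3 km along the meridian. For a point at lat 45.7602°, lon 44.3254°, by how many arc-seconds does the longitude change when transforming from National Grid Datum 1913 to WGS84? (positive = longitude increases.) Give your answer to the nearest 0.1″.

At latitude 45.7602°, cos φ = 0.697663.
1° of longitude at this latitude = 111.3 × cos φ = 77.65 km, so Δλ = 481.4 / 77649.9 = 0.0061996° = 22.319″.

Δλ = 22.3″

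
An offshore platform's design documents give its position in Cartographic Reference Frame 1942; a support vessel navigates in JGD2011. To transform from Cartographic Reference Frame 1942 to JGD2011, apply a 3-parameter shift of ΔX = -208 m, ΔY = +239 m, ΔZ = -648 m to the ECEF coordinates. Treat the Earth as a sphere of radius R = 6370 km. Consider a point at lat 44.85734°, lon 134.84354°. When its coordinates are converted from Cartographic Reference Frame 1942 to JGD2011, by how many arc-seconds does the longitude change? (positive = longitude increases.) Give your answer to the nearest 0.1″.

Δλ = -1.0″

sin φ = 0.705344, cos φ = 0.708865, sin λ = 0.709035, cos λ = -0.705173.
East component: ΔE = −sin λ·ΔX + cos λ·ΔY = −(0.709035)(-208) + (-0.705173)(239) = -21.06 m.
1° of latitude spans πR/180 = 111177 m; at latitude φ, 1° of longitude spans that × cos φ = 78809.8 m, so Δλ = -21.06 / 78809.8 × 3600 = -0.962″.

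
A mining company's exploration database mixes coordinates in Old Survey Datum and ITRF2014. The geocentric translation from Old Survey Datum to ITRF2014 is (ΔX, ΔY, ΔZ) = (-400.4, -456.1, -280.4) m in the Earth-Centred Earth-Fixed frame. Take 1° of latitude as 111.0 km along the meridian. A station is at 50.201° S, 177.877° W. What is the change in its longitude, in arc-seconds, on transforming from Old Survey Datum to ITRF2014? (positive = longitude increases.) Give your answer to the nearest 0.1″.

sin φ = -0.768295, cos φ = 0.640096, sin λ = -0.037045, cos λ = -0.999314.
East component: ΔE = −sin λ·ΔX + cos λ·ΔY = −(-0.037045)(-400.4) + (-0.999314)(-456.1) = 440.95 m.
1° of latitude spans 111000 m; at latitude φ, 1° of longitude spans that × cos φ = 71050.7 m, so Δλ = 440.95 / 71050.7 × 3600 = 22.342″.

Δλ = 22.3″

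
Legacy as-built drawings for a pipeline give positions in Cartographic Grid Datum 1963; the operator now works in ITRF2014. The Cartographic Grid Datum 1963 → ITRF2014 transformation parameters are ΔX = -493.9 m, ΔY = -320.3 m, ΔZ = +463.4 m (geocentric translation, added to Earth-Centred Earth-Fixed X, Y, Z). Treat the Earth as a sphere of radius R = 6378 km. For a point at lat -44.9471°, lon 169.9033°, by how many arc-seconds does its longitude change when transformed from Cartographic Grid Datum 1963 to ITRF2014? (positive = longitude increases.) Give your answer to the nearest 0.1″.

sin φ = -0.706454, cos φ = 0.707759, sin λ = 0.175310, cos λ = -0.984513.
East component: ΔE = −sin λ·ΔX + cos λ·ΔY = −(0.175310)(-493.9) + (-0.984513)(-320.3) = 401.93 m.
1° of latitude spans πR/180 = 111317 m; at latitude φ, 1° of longitude spans that × cos φ = 78785.7 m, so Δλ = 401.93 / 78785.7 × 3600 = 18.365″.

Δλ = 18.4″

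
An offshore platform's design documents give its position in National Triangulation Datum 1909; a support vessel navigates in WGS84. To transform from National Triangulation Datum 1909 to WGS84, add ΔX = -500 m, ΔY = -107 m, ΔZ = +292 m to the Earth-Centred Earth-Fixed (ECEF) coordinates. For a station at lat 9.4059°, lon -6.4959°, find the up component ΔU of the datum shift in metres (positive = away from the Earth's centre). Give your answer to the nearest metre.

At φ = 9.4059°, λ = -6.4959°: sin φ = 0.163428, cos φ = 0.986555, sin λ = -0.113132, cos λ = 0.993580.
ΔU = cos φ cos λ·ΔX + cos φ sin λ·ΔY + sin φ·ΔZ = (0.986555)(0.993580)(-500) + (0.986555)(-0.113132)(-107) + (0.163428)(292) = -430.45 m.

ΔU = -430 m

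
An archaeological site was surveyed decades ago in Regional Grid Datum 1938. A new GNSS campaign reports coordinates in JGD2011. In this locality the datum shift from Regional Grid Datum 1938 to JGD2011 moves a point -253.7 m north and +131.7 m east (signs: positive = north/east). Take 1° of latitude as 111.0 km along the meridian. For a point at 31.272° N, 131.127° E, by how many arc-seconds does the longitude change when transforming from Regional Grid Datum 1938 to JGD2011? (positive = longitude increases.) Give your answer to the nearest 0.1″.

At latitude 31.272°, cos φ = 0.854713.
1° of longitude at this latitude = 111.0 × cos φ = 94.87 km, so Δλ = 131.7 / 94873.1 = 0.0013882° = 4.997″.

Δλ = 5.0″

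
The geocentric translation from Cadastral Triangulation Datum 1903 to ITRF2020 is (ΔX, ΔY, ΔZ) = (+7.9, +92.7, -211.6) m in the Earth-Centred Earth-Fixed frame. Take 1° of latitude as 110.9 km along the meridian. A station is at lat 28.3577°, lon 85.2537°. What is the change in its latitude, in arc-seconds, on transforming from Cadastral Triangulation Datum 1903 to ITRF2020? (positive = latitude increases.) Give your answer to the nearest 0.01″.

sin φ = 0.474975, cos φ = 0.879999, sin λ = 0.996571, cos λ = 0.082744.
North component: ΔN = −sin φ cos λ·ΔX − sin φ sin λ·ΔY + cos φ·ΔZ = −(0.474975)(0.082744)(7.9) − (0.474975)(0.996571)(92.7) + (0.879999)(-211.6) = -230.40 m.
1° of latitude spans 110900 m, so Δφ = -230.40 / 110900 × 3600 = -7.479″.

Δφ = -7.48″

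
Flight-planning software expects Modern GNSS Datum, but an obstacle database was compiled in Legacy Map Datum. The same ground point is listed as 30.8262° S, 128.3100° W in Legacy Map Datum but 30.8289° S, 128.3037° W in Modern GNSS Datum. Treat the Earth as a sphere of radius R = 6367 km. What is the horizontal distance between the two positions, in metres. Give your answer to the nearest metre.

Δφ = -30.8289° − -30.8262° = -0.0027°; Δλ = -128.3037° − -128.3100° = +0.0063°.
1° along a meridian = πR/180 = 111125 m.
ΔN = Δφ × 111125 = -300.0 m; ΔE = Δλ × 111125 × cos(-30.8262°) = +0.0063 × 111125 × 0.858726 = 601.2 m.
Distance = √(ΔE² + ΔN²) = √(601.2² + (-300.0)²) = 671.9 m.

672 m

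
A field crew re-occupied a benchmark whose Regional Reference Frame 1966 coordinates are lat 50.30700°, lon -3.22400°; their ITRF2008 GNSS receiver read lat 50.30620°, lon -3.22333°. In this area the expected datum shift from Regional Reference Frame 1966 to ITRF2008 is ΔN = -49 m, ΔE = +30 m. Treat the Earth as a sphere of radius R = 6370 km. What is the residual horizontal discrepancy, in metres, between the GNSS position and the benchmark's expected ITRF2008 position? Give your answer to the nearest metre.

Observed coordinate differences: Δφ = -0.00080°, Δλ = +0.00067°.
Converting to metres (1° lat = 111177 m, cos φ = 0.638674): observed ΔN = -88.9 m, observed ΔE = 47.6 m.
Subtracting the expected shift leaves a residual of -88.9 − (-49) = -39.9 m north and 47.6 − (30) = 17.6 m east.
Residual distance = √((-39.9)² + 17.6²) = 43.6 m.

44 m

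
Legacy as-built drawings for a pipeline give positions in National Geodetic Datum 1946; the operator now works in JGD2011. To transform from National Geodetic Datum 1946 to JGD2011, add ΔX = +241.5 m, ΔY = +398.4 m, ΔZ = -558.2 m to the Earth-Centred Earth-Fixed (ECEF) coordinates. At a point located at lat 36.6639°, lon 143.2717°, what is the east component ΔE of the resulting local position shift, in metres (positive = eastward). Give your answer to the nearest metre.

The local east axis at (φ, λ) is (−sin λ, cos λ, 0), so ΔE = −sin(143.2717°)·241.5 + cos(143.2717°)·398.4 = -463.73 m.

ΔE = -464 m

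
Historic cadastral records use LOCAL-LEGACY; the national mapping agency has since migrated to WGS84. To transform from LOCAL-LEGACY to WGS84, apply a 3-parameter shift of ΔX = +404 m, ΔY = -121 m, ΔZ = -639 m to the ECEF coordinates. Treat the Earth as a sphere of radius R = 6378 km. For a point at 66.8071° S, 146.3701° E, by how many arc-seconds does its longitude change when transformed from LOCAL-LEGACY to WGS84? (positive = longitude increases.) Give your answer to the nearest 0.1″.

sin φ = -0.919184, cos φ = 0.393828, sin λ = 0.553826, cos λ = -0.832632.
East component: ΔE = −sin λ·ΔX + cos λ·ΔY = −(0.553826)(404) + (-0.832632)(-121) = -123.00 m.
1° of latitude spans πR/180 = 111317 m; at latitude φ, 1° of longitude spans that × cos φ = 43839.8 m, so Δλ = -123.00 / 43839.8 × 3600 = -10.100″.

Δλ = -10.1″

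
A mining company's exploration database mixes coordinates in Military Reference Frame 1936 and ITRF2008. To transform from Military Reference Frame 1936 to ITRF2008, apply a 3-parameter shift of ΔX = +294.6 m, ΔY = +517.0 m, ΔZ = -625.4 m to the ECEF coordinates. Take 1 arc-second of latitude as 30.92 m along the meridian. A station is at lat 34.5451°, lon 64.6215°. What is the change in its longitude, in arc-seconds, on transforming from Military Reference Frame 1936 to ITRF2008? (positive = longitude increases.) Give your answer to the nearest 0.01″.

Δλ = -1.75″

sin φ = 0.567055, cos φ = 0.823680, sin λ = 0.903496, cos λ = 0.428596.
East component: ΔE = −sin λ·ΔX + cos λ·ΔY = −(0.903496)(294.6) + (0.428596)(517.0) = -44.59 m.
1° of latitude spans 3600 × 30.92 = 111312 m; at latitude φ, 1° of longitude spans that × cos φ = 91685.5 m, so Δλ = -44.59 / 91685.5 × 3600 = -1.751″.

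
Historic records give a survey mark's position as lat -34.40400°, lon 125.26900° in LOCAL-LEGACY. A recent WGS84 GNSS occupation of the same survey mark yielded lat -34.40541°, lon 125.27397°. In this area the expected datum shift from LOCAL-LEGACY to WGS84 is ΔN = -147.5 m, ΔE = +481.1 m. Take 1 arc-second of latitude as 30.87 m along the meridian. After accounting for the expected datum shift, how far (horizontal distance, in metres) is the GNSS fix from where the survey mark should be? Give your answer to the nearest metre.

Observed coordinate differences: Δφ = -0.00141°, Δλ = +0.00497°.
Converting to metres (1° lat = 111132 m, cos φ = 0.825074): observed ΔN = -156.7 m, observed ΔE = 455.7 m.
Subtracting the expected shift leaves a residual of -156.7 − (-147.5) = -9.2 m north and 455.7 − (481.1) = -25.4 m east.
Residual distance = √((-9.2)² + (-25.4)²) = 27.0 m.

27 m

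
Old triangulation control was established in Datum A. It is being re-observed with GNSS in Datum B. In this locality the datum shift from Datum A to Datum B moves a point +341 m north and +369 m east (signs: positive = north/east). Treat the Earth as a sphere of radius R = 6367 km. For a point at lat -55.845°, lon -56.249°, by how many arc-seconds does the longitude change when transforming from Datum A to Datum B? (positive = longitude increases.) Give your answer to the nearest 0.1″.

At latitude -55.845°, cos φ = 0.561434.
One radian of longitude at latitude φ spans R cos φ, so Δλ = ΔE / (R cos φ) = 369.0 / (6367000 × 0.561434) = 1.0323e-04 rad = 21.292″.

Δλ = 21.3″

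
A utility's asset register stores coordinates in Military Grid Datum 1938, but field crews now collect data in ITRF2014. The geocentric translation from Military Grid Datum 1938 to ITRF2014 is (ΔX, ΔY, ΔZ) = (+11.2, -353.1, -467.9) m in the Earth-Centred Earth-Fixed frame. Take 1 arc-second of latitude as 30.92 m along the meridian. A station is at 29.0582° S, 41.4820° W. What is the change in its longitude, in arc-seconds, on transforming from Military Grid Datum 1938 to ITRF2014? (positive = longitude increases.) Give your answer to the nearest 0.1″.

sin φ = -0.485698, cos φ = 0.874127, sin λ = -0.662385, cos λ = 0.749164.
East component: ΔE = −sin λ·ΔX + cos λ·ΔY = −(-0.662385)(11.2) + (0.749164)(-353.1) = -257.11 m.
1° of latitude spans 3600 × 30.92 = 111312 m; at latitude φ, 1° of longitude spans that × cos φ = 97300.8 m, so Δλ = -257.11 / 97300.8 × 3600 = -9.513″.

Δλ = -9.5″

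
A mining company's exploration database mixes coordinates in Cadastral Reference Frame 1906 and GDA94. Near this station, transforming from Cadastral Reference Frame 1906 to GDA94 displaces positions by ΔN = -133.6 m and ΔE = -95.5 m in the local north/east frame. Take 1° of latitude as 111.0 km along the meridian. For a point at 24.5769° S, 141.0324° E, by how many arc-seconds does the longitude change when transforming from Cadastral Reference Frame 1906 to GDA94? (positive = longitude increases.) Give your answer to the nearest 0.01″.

Δλ = -3.41″

At latitude -24.5769°, cos φ = 0.909404.
1° of longitude at this latitude = 111.0 × cos φ = 100.94 km, so Δλ = -95.5 / 100943.8 = -0.0009461° = -3.406″.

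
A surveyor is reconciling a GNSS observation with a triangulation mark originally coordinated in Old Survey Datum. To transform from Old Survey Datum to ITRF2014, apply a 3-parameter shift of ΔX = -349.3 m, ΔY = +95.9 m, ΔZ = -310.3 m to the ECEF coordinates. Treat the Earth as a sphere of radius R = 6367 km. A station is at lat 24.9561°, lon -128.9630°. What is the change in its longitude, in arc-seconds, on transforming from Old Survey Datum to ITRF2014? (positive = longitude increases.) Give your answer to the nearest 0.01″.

Δλ = -11.86″

sin φ = 0.421924, cos φ = 0.906631, sin λ = -0.777552, cos λ = -0.628818.
East component: ΔE = −sin λ·ΔX + cos λ·ΔY = −(-0.777552)(-349.3) + (-0.628818)(95.9) = -331.90 m.
1° of latitude spans πR/180 = 111125 m; at latitude φ, 1° of longitude spans that × cos φ = 100749.5 m, so Δλ = -331.90 / 100749.5 × 3600 = -11.860″.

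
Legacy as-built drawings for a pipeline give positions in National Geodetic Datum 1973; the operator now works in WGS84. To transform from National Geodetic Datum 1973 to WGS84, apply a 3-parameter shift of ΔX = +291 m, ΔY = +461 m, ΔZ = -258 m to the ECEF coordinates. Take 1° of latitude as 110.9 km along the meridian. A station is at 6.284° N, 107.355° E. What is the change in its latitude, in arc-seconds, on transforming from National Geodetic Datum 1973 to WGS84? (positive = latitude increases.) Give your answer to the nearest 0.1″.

Δφ = -9.6″

sin φ = 0.109457, cos φ = 0.993992, sin λ = 0.954475, cos λ = -0.298291.
North component: ΔN = −sin φ cos λ·ΔX − sin φ sin λ·ΔY + cos φ·ΔZ = −(0.109457)(-0.298291)(291) − (0.109457)(0.954475)(461) + (0.993992)(-258) = -295.11 m.
1° of latitude spans 110900 m, so Δφ = -295.11 / 110900 × 3600 = -9.580″.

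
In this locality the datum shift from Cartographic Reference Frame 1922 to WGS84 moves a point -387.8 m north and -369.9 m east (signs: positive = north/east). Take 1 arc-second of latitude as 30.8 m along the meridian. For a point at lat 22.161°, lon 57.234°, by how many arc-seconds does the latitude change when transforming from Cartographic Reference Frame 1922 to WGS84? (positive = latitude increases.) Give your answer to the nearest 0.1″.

1″ of latitude = 30.80 m, so Δφ = -387.8 / 30.80 = -12.591″.

Δφ = -12.6″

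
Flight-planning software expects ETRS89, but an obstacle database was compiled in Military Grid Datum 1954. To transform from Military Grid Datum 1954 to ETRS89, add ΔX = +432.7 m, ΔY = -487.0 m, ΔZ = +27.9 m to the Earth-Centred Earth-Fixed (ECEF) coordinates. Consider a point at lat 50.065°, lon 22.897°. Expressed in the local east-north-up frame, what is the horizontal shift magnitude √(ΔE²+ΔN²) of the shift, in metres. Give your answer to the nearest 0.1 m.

The local east axis at (φ, λ) is (−sin λ, cos λ, 0), so ΔE = −sin(22.897°)·432.7 + cos(22.897°)·(-487.0) = -616.98 m.
The local north axis is (−sin φ cos λ, −sin φ sin λ, cos φ), giving ΔN = -305.640 + 145.288 + 17.910 = -142.44 m.
Horizontal magnitude = √(ΔE² + ΔN²) = √((-616.98)² + (-142.44)²) = 633.21 m.

633.2 m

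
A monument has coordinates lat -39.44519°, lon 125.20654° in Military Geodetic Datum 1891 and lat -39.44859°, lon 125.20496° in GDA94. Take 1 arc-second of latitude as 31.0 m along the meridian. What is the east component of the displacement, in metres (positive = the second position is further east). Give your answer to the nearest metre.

Δφ = -39.44859° − -39.44519° = -0.00340°; Δλ = 125.20496° − 125.20654° = -0.00158°.
1° of latitude = 3600 × 31.00 = 111600 m.
ΔN = Δφ × 111600 = -379.4 m; ΔE = Δλ × 111600 × cos(-39.44519°) = -0.00158 × 111600 × 0.772233 = -136.2 m.

ΔE = -136 m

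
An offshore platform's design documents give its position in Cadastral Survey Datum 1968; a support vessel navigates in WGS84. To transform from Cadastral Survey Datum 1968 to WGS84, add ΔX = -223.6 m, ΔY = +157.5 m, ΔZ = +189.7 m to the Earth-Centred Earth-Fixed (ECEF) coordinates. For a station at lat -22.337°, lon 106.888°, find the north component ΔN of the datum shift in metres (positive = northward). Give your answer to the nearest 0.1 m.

The local north axis is (−sin φ cos λ, −sin φ sin λ, cos φ), giving ΔN = 24.687 + 57.277 + 175.466 = 257.43 m.

ΔN = 257.4 m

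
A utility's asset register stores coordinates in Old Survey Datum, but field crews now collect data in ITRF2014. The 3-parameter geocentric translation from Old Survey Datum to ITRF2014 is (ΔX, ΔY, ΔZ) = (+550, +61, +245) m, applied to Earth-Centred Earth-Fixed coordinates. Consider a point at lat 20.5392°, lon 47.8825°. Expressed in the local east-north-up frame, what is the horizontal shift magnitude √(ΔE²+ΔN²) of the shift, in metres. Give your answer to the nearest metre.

377 m

At φ = 20.5392°, λ = 47.8825°: sin φ = 0.350848, cos φ = 0.936432, sin λ = 0.741771, cos λ = 0.670653.
ΔE = −sin λ·ΔX + cos λ·ΔY = −(0.741771)·(550) + (0.670653)·(61) = -367.06 m.
ΔN = −sin φ cos λ·ΔX − sin φ sin λ·ΔY + cos φ·ΔZ = −(0.350848)(0.670653)(550) − (0.350848)(0.741771)(61) + (0.936432)(245) = 84.14 m.
Horizontal magnitude = √(ΔE² + ΔN²) = √((-367.06)² + 84.14²) = 376.58 m.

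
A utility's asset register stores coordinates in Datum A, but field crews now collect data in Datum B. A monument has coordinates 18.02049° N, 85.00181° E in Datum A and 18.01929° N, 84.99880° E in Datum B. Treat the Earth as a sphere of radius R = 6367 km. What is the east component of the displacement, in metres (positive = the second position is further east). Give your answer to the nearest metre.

Δφ = 18.01929° − 18.02049° = -0.00120°; Δλ = 84.99880° − 85.00181° = -0.00301°.
1° along a meridian = πR/180 = 111125 m.
ΔN = Δφ × 111125 = -133.4 m; ΔE = Δλ × 111125 × cos(18.02049°) = -0.00301 × 111125 × 0.950946 = -318.1 m.

ΔE = -318 m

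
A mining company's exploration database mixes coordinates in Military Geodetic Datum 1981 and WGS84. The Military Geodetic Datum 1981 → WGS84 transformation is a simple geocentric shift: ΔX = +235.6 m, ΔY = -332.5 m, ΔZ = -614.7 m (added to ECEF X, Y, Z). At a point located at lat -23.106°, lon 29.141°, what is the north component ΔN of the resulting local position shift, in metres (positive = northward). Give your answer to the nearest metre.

The local north axis is (−sin φ cos λ, −sin φ sin λ, cos φ), giving ΔN = 80.754 − 63.541 − 565.389 = -548.18 m.

ΔN = -548 m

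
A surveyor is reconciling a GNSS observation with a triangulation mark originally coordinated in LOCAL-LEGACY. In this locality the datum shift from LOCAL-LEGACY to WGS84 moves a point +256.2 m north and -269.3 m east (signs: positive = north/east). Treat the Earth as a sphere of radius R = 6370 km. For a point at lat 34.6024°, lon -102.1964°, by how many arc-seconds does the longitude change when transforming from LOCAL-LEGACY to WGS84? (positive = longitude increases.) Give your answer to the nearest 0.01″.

At latitude 34.6024°, cos φ = 0.823113.
One radian of longitude at latitude φ spans R cos φ, so Δλ = ΔE / (R cos φ) = -269.3 / (6370000 × 0.823113) = -5.1361e-05 rad = -10.594″.

Δλ = -10.59″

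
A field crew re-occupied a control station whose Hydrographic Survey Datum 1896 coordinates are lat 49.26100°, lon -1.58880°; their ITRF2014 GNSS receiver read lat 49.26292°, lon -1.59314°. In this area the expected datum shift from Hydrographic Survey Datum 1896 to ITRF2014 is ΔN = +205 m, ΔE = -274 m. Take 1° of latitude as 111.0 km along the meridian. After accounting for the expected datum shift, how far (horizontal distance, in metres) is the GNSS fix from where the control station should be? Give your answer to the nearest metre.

41 m

Observed coordinate differences: Δφ = +0.00192°, Δλ = -0.00434°.
Converting to metres (1° lat = 111000 m, cos φ = 0.652614): observed ΔN = 213.1 m, observed ΔE = -314.4 m.
Subtracting the expected shift leaves a residual of 213.1 − (205) = 8.1 m north and -314.4 − (-274) = -40.4 m east.
Residual distance = √(8.1² + (-40.4)²) = 41.2 m.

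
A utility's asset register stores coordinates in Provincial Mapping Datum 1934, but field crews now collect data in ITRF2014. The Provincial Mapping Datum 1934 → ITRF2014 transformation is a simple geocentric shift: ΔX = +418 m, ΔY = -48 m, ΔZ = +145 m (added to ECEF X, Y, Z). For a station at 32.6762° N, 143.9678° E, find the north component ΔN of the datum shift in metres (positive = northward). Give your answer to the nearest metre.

At φ = 32.6762°, λ = 143.9678°: sin φ = 0.539891, cos φ = 0.841735, sin λ = 0.588240, cos λ = -0.808687.
ΔN = −sin φ cos λ·ΔX − sin φ sin λ·ΔY + cos φ·ΔZ = −(0.539891)(-0.808687)(418) − (0.539891)(0.588240)(-48) + (0.841735)(145) = 319.80 m.

ΔN = 320 m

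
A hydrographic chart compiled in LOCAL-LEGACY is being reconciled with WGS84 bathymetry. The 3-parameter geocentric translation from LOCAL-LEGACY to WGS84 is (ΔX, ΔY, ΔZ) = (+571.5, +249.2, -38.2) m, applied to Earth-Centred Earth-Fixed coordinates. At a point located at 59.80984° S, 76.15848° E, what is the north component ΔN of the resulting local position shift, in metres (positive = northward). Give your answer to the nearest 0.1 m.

At φ = -59.80984°, λ = 76.15848°: sin φ = -0.864361, cos φ = 0.502872, sin λ = 0.970961, cos λ = 0.239237.
ΔN = −sin φ cos λ·ΔX − sin φ sin λ·ΔY + cos φ·ΔZ = −(-0.864361)(0.239237)(571.5) − (-0.864361)(0.970961)(249.2) + (0.502872)(-38.2) = 308.11 m.

ΔN = 308.1 m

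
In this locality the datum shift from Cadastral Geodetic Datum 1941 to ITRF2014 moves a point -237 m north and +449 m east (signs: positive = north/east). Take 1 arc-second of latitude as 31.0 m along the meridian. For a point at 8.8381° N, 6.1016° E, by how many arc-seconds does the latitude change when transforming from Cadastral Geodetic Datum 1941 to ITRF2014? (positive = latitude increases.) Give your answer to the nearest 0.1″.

1″ of latitude = 31.00 m, so Δφ = -237.0 / 31.00 = -7.645″.

Δφ = -7.6″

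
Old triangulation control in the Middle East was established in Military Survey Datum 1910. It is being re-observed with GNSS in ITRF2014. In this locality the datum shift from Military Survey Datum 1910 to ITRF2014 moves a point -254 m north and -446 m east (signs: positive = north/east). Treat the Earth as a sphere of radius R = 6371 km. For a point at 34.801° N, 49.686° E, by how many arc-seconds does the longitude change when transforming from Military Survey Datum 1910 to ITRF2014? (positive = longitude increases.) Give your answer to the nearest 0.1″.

At latitude 34.801°, cos φ = 0.821139.
One radian of longitude at latitude φ spans R cos φ, so Δλ = ΔE / (R cos φ) = -446.0 / (6371000 × 0.821139) = -8.5253e-05 rad = -17.585″.

Δλ = -17.6″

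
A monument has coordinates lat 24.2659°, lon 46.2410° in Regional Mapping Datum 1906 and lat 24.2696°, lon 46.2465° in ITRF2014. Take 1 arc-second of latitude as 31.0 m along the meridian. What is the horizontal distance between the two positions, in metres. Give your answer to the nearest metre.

Δφ = 24.2696° − 24.2659° = +0.0037°; Δλ = 46.2465° − 46.2410° = +0.0055°.
1° of latitude = 3600 × 31.00 = 111600 m.
ΔN = Δφ × 111600 = 412.9 m; ΔE = Δλ × 111600 × cos(24.2659°) = +0.0055 × 111600 × 0.911648 = 559.6 m.
Distance = √(ΔE² + ΔN²) = √(559.6² + 412.9²) = 695.4 m.

695 m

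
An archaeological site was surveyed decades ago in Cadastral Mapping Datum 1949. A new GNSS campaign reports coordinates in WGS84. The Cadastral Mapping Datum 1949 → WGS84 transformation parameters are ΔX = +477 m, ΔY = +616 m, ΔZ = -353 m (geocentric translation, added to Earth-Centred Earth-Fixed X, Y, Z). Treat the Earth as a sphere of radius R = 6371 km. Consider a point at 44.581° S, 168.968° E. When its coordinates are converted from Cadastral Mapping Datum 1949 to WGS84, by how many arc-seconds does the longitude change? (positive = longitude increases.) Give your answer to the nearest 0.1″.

sin φ = -0.701917, cos φ = 0.712259, sin λ = 0.191357, cos λ = -0.981520.
East component: ΔE = −sin λ·ΔX + cos λ·ΔY = −(0.191357)(477) + (-0.981520)(616) = -695.89 m.
1° of latitude spans πR/180 = 111195 m; at latitude φ, 1° of longitude spans that × cos φ = 79199.6 m, so Δλ = -695.89 / 79199.6 × 3600 = -31.632″.

Δλ = -31.6″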